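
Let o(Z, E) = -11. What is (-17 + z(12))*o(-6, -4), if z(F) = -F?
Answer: 319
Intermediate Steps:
(-17 + z(12))*o(-6, -4) = (-17 - 1*12)*(-11) = (-17 - 12)*(-11) = -29*(-11) = 319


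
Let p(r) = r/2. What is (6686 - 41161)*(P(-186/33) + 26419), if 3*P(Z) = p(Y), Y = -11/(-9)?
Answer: -49183310575/54 ≈ -9.1080e+8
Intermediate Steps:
Y = 11/9 (Y = -11*(-⅑) = 11/9 ≈ 1.2222)
p(r) = r/2 (p(r) = r*(½) = r/2)
P(Z) = 11/54 (P(Z) = ((½)*(11/9))/3 = (⅓)*(11/18) = 11/54)
(6686 - 41161)*(P(-186/33) + 26419) = (6686 - 41161)*(11/54 + 26419) = -34475*1426637/54 = -49183310575/54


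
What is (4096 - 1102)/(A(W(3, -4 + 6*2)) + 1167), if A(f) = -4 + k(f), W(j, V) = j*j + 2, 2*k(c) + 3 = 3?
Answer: 2994/1163 ≈ 2.5744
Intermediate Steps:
k(c) = 0 (k(c) = -3/2 + (½)*3 = -3/2 + 3/2 = 0)
W(j, V) = 2 + j² (W(j, V) = j² + 2 = 2 + j²)
A(f) = -4 (A(f) = -4 + 0 = -4)
(4096 - 1102)/(A(W(3, -4 + 6*2)) + 1167) = (4096 - 1102)/(-4 + 1167) = 2994/1163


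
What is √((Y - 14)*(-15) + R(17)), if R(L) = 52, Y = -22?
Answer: 4*√37 ≈ 24.331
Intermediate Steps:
√((Y - 14)*(-15) + R(17)) = √((-22 - 14)*(-15) + 52) = √(-36*(-15) + 52) = √(540 + 52) = √592 = 4*√37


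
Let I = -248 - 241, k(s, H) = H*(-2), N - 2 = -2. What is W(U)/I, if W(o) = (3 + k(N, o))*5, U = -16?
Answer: -175/489 ≈ -0.35787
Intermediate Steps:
N = 0 (N = 2 - 2 = 0)
k(s, H) = -2*H
I = -489
W(o) = 15 - 10*o (W(o) = (3 - 2*o)*5 = 15 - 10*o)
W(U)/I = (15 - 10*(-16))/(-489) = (15 + 160)*(-1/489) = 175*(-1/489) = -175/489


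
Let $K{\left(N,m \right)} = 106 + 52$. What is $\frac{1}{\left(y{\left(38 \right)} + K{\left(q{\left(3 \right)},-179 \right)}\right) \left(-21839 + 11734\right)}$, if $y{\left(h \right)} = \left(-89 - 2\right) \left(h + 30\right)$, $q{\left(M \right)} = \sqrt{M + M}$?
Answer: $\frac{1}{60933150} \approx 1.6411 \cdot 10^{-8}$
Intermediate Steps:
$q{\left(M \right)} = \sqrt{2} \sqrt{M}$ ($q{\left(M \right)} = \sqrt{2 M} = \sqrt{2} \sqrt{M}$)
$K{\left(N,m \right)} = 158$
$y{\left(h \right)} = -2730 - 91 h$ ($y{\left(h \right)} = - 91 \left(30 + h\right) = -2730 - 91 h$)
$\frac{1}{\left(y{\left(38 \right)} + K{\left(q{\left(3 \right)},-179 \right)}\right) \left(-21839 + 11734\right)} = \frac{1}{\left(\left(-2730 - 3458\right) + 158\right) \left(-21839 + 11734\right)} = \frac{1}{\left(\left(-2730 - 3458\right) + 158\right) \left(-10105\right)} = \frac{1}{\left(-6188 + 158\right) \left(-10105\right)} = \frac{1}{\left(-6030\right) \left(-10105\right)} = \frac{1}{60933150}$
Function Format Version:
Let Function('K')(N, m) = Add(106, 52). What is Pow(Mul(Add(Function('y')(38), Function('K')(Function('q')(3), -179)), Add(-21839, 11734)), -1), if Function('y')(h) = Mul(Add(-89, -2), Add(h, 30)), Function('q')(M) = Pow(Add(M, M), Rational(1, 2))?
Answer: Rational(1, 60933150) ≈ 1.6411e-8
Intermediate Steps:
Function('q')(M) = Mul(Pow(2, Rational(1, 2)), Pow(M, Rational(1, 2))) (Function('q')(M) = Pow(Mul(2, M), Rational(1, 2)) = Mul(Pow(2, Rational(1, 2)), Pow(M, Rational(1, 2))))
Function('K')(N, m) = 158
Function('y')(h) = Add(-2730, Mul(-91, h)) (Function('y')(h) = Mul(-91, Add(30, h)) = Add(-2730, Mul(-91, h)))
Pow(Mul(Add(Function('y')(38), Function('K')(Function('q')(3), -179)), Add(-21839, 11734)), -1) = Pow(Mul(Add(Add(-2730, Mul(-91, 38)), 158), Add(-21839, 11734)), -1) = Pow(Mul(Add(Add(-2730, -3458), 158), -10105), -1) = Pow(Mul(Add(-6188, 158), -10105), -1) = Pow(Mul(-6030, -10105), -1) = Pow(60933150, -1) = Rational(1, 60933150)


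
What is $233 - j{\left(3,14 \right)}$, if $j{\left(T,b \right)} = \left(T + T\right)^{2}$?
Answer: $197$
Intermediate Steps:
$j{\left(T,b \right)} = 4 T^{2}$ ($j{\left(T,b \right)} = \left(2 T\right)^{2} = 4 T^{2}$)
$233 - j{\left(3,14 \right)} = 233 - 4 \cdot 3^{2} = 233 - 4 \cdot 9 = 233 - 36 = 197$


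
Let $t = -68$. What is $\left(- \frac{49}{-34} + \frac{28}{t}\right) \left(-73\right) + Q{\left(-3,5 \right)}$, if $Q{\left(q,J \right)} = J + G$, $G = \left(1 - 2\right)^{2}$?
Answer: $- \frac{2351}{34} \approx -69.147$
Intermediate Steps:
$G = 1$ ($G = \left(-1\right)^{2} = 1$)
$Q{\left(q,J \right)} = 1 + J$ ($Q{\left(q,J \right)} = J + 1 = 1 + J$)
$\left(- \frac{49}{-34} + \frac{28}{t}\right) \left(-73\right) + Q{\left(-3,5 \right)} = \left(- \frac{49}{-34} + \frac{28}{-68}\right) \left(-73\right) + \left(1 + 5\right) = \left(\left(-49\right) \left(- \frac{1}{34}\right) + 28 \left(- \frac{1}{68}\right)\right) \left(-73\right) + 6 = \left(\frac{49}{34} - \frac{7}{17}\right) \left(-73\right) + 6 = \frac{35}{34} \left(-73\right) + 6 = - \frac{2555}{34} + 6 = - \frac{2351}{34}$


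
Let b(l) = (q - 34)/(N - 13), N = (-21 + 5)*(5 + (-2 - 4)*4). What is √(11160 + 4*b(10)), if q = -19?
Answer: 2*√236244567/291 ≈ 105.64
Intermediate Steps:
N = 304 (N = -16*(5 - 6*4) = -16*(5 - 24) = -16*(-19) = 304)
b(l) = -53/291 (b(l) = (-19 - 34)/(304 - 13) = -53/291)
√(11160 + 4*b(10)) = √(11160 + 4*(-53/291)) = √(11160 - 212/291) = √(3247348/291) = 2*√236244567/291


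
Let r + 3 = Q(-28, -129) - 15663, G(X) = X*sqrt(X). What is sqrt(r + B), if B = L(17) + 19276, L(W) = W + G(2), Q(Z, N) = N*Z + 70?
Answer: sqrt(7309 + 2*sqrt(2)) ≈ 85.509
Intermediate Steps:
G(X) = X**(3/2)
Q(Z, N) = 70 + N*Z
L(W) = W + 2*sqrt(2) (L(W) = W + 2**(3/2) = W + 2*sqrt(2))
B = 19293 + 2*sqrt(2) (B = (17 + 2*sqrt(2)) + 19276 = 19293 + 2*sqrt(2) ≈ 19296.)
r = -11984 (r = -3 + ((70 - 129*(-28)) - 15663) = -3 + ((70 + 3612) - 15663) = -3 + (3682 - 15663) = -3 - 11981 = -11984)
sqrt(r + B) = sqrt(-11984 + (19293 + 2*sqrt(2))) = sqrt(7309 + 2*sqrt(2))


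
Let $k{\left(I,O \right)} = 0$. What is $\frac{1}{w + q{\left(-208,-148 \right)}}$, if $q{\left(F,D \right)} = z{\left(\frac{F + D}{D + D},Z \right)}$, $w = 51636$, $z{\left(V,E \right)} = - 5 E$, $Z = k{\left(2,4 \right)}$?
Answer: $\frac{1}{51636} \approx 1.9366 \cdot 10^{-5}$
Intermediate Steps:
$Z = 0$
$q{\left(F,D \right)} = 0$ ($q{\left(F,D \right)} = \left(-5\right) 0 = 0$)
$\frac{1}{w + q{\left(-208,-148 \right)}} = \frac{1}{51636 + 0} = \frac{1}{51636}$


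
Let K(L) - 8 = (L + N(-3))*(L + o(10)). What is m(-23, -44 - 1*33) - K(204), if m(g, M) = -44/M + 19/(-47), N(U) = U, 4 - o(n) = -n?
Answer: -14418699/329 ≈ -43826.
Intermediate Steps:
o(n) = 4 + n (o(n) = 4 - (-1)*n = 4 + n)
m(g, M) = -19/47 - 44/M (m(g, M) = -44/M + 19*(-1/47) = -44/M - 19/47 = -19/47 - 44/M)
K(L) = 8 + (-3 + L)*(14 + L) (K(L) = 8 + (L - 3)*(L + (4 + 10)) = 8 + (-3 + L)*(L + 14) = 8 + (-3 + L)*(14 + L))
m(-23, -44 - 1*33) - K(204) = (-19/47 - 44/(-44 - 1*33)) - (-34 + 204² + 11*204) = (-19/47 - 44/(-44 - 33)) - (-34 + 41616 + 2244) = (-19/47 - 44/(-77)) - 1*43826 = (-19/47 - 44*(-1/77)) - 43826 = (-19/47 + 4/7) - 43826 = 55/329 - 43826 = -14418699/329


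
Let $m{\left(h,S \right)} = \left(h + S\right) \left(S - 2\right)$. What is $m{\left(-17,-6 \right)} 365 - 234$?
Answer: $66926$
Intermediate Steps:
$m{\left(h,S \right)} = \left(-2 + S\right) \left(S + h\right)$ ($m{\left(h,S \right)} = \left(S + h\right) \left(-2 + S\right) = \left(-2 + S\right) \left(S + h\right)$)
$m{\left(-17,-6 \right)} 365 - 234 = \left(\left(-6\right)^{2} - -12 - -34 - -102\right) 365 - 234 = \left(36 + 12 + 34 + 102\right) 365 - 234 = 184 \cdot 365 - 234 = 67160 - 234 = 66926$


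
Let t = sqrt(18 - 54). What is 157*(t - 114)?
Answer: -17898 + 942*I ≈ -17898.0 + 942.0*I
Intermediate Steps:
t = 6*I (t = sqrt(-36) = 6*I ≈ 6.0*I)
157*(t - 114) = 157*(6*I - 114) = 157*(-114 + 6*I) = -17898 + 942*I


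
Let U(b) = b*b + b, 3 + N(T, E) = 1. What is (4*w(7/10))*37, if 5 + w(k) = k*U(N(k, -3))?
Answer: -2664/5 ≈ -532.80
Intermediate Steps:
N(T, E) = -2 (N(T, E) = -3 + 1 = -2)
U(b) = b + b² (U(b) = b² + b = b + b²)
w(k) = -5 + 2*k (w(k) = -5 + k*(-2*(1 - 2)) = -5 + k*(-2*(-1)) = -5 + k*2 = -5 + 2*k)
(4*w(7/10))*37 = (4*(-5 + 2*(7/10)))*37 = (4*(-5 + 7/5))*37 = (4*(-18/5))*37 = -72/5*37 = -2664/5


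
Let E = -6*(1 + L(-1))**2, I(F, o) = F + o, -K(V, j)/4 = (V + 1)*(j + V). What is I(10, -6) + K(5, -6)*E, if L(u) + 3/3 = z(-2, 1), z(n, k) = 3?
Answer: -1292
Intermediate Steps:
L(u) = 2 (L(u) = -1 + 3 = 2)
K(V, j) = -4*(1 + V)*(V + j) (K(V, j) = -4*(V + 1)*(j + V) = -4*(1 + V)*(V + j))
E = -54 (E = -6*(1 + 2)**2 = -6*3**2 = -6*9 = -54)
I(10, -6) + K(5, -6)*E = (10 - 6) + (-4*5 - 4*(-6) - 4*5**2 - 4*5*(-6))*(-54) = 4 + (-20 + 24 - 4*25 + 120)*(-54) = 4 + (-20 + 24 - 100 + 120)*(-54) = 4 + 24*(-54) = 4 - 1296 = -1292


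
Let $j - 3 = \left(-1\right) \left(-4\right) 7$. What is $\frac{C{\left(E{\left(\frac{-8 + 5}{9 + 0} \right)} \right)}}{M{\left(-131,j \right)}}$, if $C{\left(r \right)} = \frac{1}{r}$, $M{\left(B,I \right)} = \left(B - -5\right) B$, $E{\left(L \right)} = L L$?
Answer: $\frac{1}{1834} \approx 0.00054526$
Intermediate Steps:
$E{\left(L \right)} = L^{2}$
$j = 31$ ($j = 3 + \left(-1\right) \left(-4\right) 7 = 3 + 4 \cdot 7 = 3 + 28 = 31$)
$M{\left(B,I \right)} = B \left(5 + B\right)$ ($M{\left(B,I \right)} = \left(B + 5\right) B = \left(5 + B\right) B = B \left(5 + B\right)$)
$\frac{C{\left(E{\left(\frac{-8 + 5}{9 + 0} \right)} \right)}}{M{\left(-131,j \right)}} = \frac{1}{\left(\frac{-8 + 5}{9 + 0}\right)^{2} \left(- 131 \left(5 - 131\right)\right)} = \frac{1}{\left(- \frac{3}{9}\right)^{2} \left(\left(-131\right) \left(-126\right)\right)} = \frac{1}{\left(\left(-3\right) \frac{1}{9}\right)^{2} \cdot 16506} = \frac{1}{\left(- \frac{1}{3}\right)^{2}} \cdot \frac{1}{16506} = \frac{1}{\frac{1}{9}} \cdot \frac{1}{16506} = 9 \cdot \frac{1}{16506} = \frac{1}{1834}$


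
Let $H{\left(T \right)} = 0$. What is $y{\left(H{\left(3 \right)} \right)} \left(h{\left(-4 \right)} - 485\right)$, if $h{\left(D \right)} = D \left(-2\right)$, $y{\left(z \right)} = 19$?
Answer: $-9063$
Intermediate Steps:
$h{\left(D \right)} = - 2 D$
$y{\left(H{\left(3 \right)} \right)} \left(h{\left(-4 \right)} - 485\right) = 19 \left(\left(-2\right) \left(-4\right) - 485\right) = 19 \left(8 - 485\right) = 19 \left(-477\right) = -9063$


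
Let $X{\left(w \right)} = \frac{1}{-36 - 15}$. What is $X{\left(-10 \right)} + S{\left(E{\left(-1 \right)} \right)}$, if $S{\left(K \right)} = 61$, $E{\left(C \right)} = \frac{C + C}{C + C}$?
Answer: $\frac{3110}{51} \approx 60.98$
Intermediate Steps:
$X{\left(w \right)} = - \frac{1}{51}$ ($X{\left(w \right)} = \frac{1}{-51} = - \frac{1}{51}$)
$E{\left(C \right)} = 1$ ($E{\left(C \right)} = \frac{2 C}{2 C} = 2 C \frac{1}{2 C} = 1$)
$X{\left(-10 \right)} + S{\left(E{\left(-1 \right)} \right)} = - \frac{1}{51} + 61 = \frac{3110}{51}$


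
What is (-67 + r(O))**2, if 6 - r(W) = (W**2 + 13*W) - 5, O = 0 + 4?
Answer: 15376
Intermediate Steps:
O = 4
r(W) = 11 - W**2 - 13*W (r(W) = 6 - ((W**2 + 13*W) - 5) = 6 - (-5 + W**2 + 13*W) = 6 + (5 - W**2 - 13*W) = 11 - W**2 - 13*W)
(-67 + r(O))**2 = (-67 + (11 - 1*4**2 - 13*4))**2 = (-67 + (11 - 1*16 - 52))**2 = (-67 + (11 - 16 - 52))**2 = (-67 - 57)**2 = (-124)**2 = 15376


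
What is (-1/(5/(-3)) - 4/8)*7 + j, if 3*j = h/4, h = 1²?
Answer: 47/60 ≈ 0.78333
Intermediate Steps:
h = 1
j = 1/12 (j = (1/4)/3 = (1*(¼))/3 = (⅓)*(¼) = 1/12 ≈ 0.083333)
(-1/(5/(-3)) - 4/8)*7 + j = (-1/(5/(-3)) - 4/8)*7 + 1/12 = (-1/(5*(-⅓)) - 4*⅛)*7 + 1/12 = (-1/(-5/3) - ½)*7 + 1/12 = (-1*(-⅗) - ½)*7 + 1/12 = (⅗ - ½)*7 + 1/12 = (⅒)*7 + 1/12 = 7/10 + 1/12 = 47/60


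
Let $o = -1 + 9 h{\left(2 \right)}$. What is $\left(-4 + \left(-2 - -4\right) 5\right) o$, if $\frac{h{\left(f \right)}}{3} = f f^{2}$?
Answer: $1290$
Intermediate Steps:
$h{\left(f \right)} = 3 f^{3}$ ($h{\left(f \right)} = 3 f f^{2} = 3 f^{3}$)
$o = 215$ ($o = -1 + 9 \cdot 3 \cdot 2^{3} = -1 + 9 \cdot 3 \cdot 8 = -1 + 9 \cdot 24 = -1 + 216 = 215$)
$\left(-4 + \left(-2 - -4\right) 5\right) o = \left(-4 + \left(-2 - -4\right) 5\right) 215 = \left(-4 + \left(-2 + 4\right) 5\right) 215 = \left(-4 + 2 \cdot 5\right) 215 = \left(-4 + 10\right) 215 = 6 \cdot 215 = 1290$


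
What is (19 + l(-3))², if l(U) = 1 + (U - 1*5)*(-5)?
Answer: 3600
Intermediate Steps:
l(U) = 26 - 5*U (l(U) = 1 + (U - 5)*(-5) = 1 + (-5 + U)*(-5) = 1 + (25 - 5*U) = 26 - 5*U)
(19 + l(-3))² = (19 + (26 - 5*(-3)))² = (19 + (26 + 15))² = (19 + 41)² = 60² = 3600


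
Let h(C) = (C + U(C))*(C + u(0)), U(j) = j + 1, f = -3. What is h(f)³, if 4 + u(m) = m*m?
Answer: 42875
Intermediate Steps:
U(j) = 1 + j
u(m) = -4 + m² (u(m) = -4 + m*m = -4 + m²)
h(C) = (1 + 2*C)*(-4 + C) (h(C) = (C + (1 + C))*(C + (-4 + 0²)) = (1 + 2*C)*(C + (-4 + 0)) = (1 + 2*C)*(C - 4) = (1 + 2*C)*(-4 + C))
h(f)³ = (-4 - 7*(-3) + 2*(-3)²)³ = (-4 + 21 + 2*9)³ = (-4 + 21 + 18)³ = 35³ = 42875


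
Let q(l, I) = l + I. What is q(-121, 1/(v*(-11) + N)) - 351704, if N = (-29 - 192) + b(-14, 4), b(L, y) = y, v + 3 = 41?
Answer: -223408876/635 ≈ -3.5183e+5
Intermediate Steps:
v = 38 (v = -3 + 41 = 38)
N = -217 (N = (-29 - 192) + 4 = -221 + 4 = -217)
q(l, I) = I + l
q(-121, 1/(v*(-11) + N)) - 351704 = (1/(38*(-11) - 217) - 121) - 351704 = (1/(-418 - 217) - 121) - 351704 = (1/(-635) - 121) - 351704 = (-1/635 - 121) - 351704 = -76836/635 - 351704 = -223408876/635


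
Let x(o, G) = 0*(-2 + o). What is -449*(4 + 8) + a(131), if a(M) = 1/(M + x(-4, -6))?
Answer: -705827/131 ≈ -5388.0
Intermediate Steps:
x(o, G) = 0
a(M) = 1/M (a(M) = 1/(M + 0) = 1/M)
-449*(4 + 8) + a(131) = -449*(4 + 8) + 1/131 = -449*12 + 1/131 = -5388 + 1/131 = -705827/131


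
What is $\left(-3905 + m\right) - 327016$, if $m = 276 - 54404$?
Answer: $-385049$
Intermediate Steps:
$m = -54128$ ($m = 276 - 54404 = -54128$)
$\left(-3905 + m\right) - 327016 = \left(-3905 - 54128\right) - 327016 = -58033 - 327016 = -385049$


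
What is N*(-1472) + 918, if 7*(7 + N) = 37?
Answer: 24090/7 ≈ 3441.4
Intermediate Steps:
N = -12/7 (N = -7 + (⅐)*37 = -7 + 37/7 = -12/7 ≈ -1.7143)
N*(-1472) + 918 = -12/7*(-1472) + 918 = 17664/7 + 918 = 24090/7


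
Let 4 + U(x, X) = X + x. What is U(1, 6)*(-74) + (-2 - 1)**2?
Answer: -213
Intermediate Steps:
U(x, X) = -4 + X + x (U(x, X) = -4 + (X + x) = -4 + X + x)
U(1, 6)*(-74) + (-2 - 1)**2 = (-4 + 6 + 1)*(-74) + (-2 - 1)**2 = 3*(-74) + (-3)**2 = -222 + 9 = -213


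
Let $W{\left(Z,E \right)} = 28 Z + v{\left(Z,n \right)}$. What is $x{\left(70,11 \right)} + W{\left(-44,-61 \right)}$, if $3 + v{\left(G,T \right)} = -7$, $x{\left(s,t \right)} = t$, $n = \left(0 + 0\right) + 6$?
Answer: $-1231$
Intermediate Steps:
$n = 6$ ($n = 0 + 6 = 6$)
$v{\left(G,T \right)} = -10$ ($v{\left(G,T \right)} = -3 - 7 = -10$)
$W{\left(Z,E \right)} = -10 + 28 Z$ ($W{\left(Z,E \right)} = 28 Z - 10 = -10 + 28 Z$)
$x{\left(70,11 \right)} + W{\left(-44,-61 \right)} = 11 + \left(-10 + 28 \left(-44\right)\right) = 11 - 1242 = -1231$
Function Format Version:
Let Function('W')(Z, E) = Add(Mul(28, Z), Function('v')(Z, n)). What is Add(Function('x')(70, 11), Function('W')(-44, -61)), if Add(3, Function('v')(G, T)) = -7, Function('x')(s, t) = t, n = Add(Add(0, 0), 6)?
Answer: -1231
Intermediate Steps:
n = 6 (n = Add(0, 6) = 6)
Function('v')(G, T) = -10 (Function('v')(G, T) = Add(-3, -7) = -10)
Function('W')(Z, E) = Add(-10, Mul(28, Z)) (Function('W')(Z, E) = Add(Mul(28, Z), -10) = Add(-10, Mul(28, Z)))
Add(Function('x')(70, 11), Function('W')(-44, -61)) = Add(11, Add(-10, Mul(28, -44))) = Add(11, Add(-10, -1232)) = Add(11, -1242) = -1231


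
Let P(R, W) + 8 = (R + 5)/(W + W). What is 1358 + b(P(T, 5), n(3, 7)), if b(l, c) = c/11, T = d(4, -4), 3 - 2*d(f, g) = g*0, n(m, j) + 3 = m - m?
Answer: 14935/11 ≈ 1357.7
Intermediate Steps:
n(m, j) = -3 (n(m, j) = -3 + (m - m) = -3 + 0 = -3)
d(f, g) = 3/2 (d(f, g) = 3/2 - g*0/2 = 3/2 - ½*0 = 3/2 + 0 = 3/2)
T = 3/2 ≈ 1.5000
P(R, W) = -8 + (5 + R)/(2*W) (P(R, W) = -8 + (R + 5)/(W + W) = -8 + (5 + R)/((2*W)) = -8 + (5 + R)*(1/(2*W)) = -8 + (5 + R)/(2*W))
b(l, c) = c/11 (b(l, c) = c*(1/11) = c/11)
1358 + b(P(T, 5), n(3, 7)) = 1358 + (1/11)*(-3) = 1358 - 3/11 = 14935/11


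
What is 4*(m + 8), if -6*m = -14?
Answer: 124/3 ≈ 41.333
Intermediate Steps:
m = 7/3 (m = -⅙*(-14) = 7/3 ≈ 2.3333)
4*(m + 8) = 4*(7/3 + 8) = 4*(31/3) = 124/3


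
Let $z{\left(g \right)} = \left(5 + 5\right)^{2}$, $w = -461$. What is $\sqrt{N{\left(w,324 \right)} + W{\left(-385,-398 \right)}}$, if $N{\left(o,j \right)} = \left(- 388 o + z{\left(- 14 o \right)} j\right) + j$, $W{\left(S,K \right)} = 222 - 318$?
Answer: $2 \sqrt{52874} \approx 459.89$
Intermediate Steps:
$W{\left(S,K \right)} = -96$ ($W{\left(S,K \right)} = 222 - 318 = -96$)
$z{\left(g \right)} = 100$ ($z{\left(g \right)} = 10^{2} = 100$)
$N{\left(o,j \right)} = - 388 o + 101 j$ ($N{\left(o,j \right)} = \left(- 388 o + 100 j\right) + j = - 388 o + 101 j$)
$\sqrt{N{\left(w,324 \right)} + W{\left(-385,-398 \right)}} = \sqrt{\left(\left(-388\right) \left(-461\right) + 101 \cdot 324\right) - 96} = \sqrt{\left(178868 + 32724\right) - 96} = \sqrt{211592 - 96} = \sqrt{211496} = 2 \sqrt{52874}$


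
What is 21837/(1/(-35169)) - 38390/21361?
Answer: -16404937299923/21361 ≈ -7.6799e+8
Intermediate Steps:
21837/(1/(-35169)) - 38390/21361 = 21837/(-1/35169) - 38390*1/21361 = 21837*(-35169) - 38390/21361 = -767985453 - 38390/21361 = -16404937299923/21361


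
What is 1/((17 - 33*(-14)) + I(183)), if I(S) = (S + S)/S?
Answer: 1/481 ≈ 0.0020790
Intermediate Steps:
I(S) = 2 (I(S) = (2*S)/S = 2)
1/((17 - 33*(-14)) + I(183)) = 1/((17 - 33*(-14)) + 2) = 1/((17 + 462) + 2) = 1/(479 + 2) = 1/481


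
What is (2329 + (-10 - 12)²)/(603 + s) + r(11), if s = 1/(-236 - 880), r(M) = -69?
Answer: -43294035/672947 ≈ -64.335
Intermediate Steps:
s = -1/1116 (s = 1/(-1116) = -1/1116 ≈ -0.00089606)
(2329 + (-10 - 12)²)/(603 + s) + r(11) = (2329 + (-10 - 12)²)/(603 - 1/1116) - 69 = (2329 + (-22)²)/(672947/1116) - 69 = (2329 + 484)*(1116/672947) - 69 = 2813*(1116/672947) - 69 = 3139308/672947 - 69 = -43294035/672947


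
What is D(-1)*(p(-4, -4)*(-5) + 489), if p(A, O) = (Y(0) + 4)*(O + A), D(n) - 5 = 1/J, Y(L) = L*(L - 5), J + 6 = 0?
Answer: 18821/6 ≈ 3136.8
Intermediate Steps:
J = -6 (J = -6 + 0 = -6)
Y(L) = L*(-5 + L)
D(n) = 29/6 (D(n) = 5 + 1/(-6) = 5 - ⅙ = 29/6)
p(A, O) = 4*A + 4*O (p(A, O) = (0*(-5 + 0) + 4)*(O + A) = (0*(-5) + 4)*(A + O) = (0 + 4)*(A + O) = 4*(A + O) = 4*A + 4*O)
D(-1)*(p(-4, -4)*(-5) + 489) = 29*((4*(-4) + 4*(-4))*(-5) + 489)/6 = 29*((-16 - 16)*(-5) + 489)/6 = 29*(-32*(-5) + 489)/6 = 29*(160 + 489)/6 = (29/6)*649 = 18821/6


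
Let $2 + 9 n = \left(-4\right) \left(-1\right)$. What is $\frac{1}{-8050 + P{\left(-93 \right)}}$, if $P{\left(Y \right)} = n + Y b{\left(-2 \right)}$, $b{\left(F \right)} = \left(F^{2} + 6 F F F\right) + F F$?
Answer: $- \frac{9}{38968} \approx -0.00023096$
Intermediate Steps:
$b{\left(F \right)} = 2 F^{2} + 6 F^{3}$ ($b{\left(F \right)} = \left(F^{2} + 6 F^{2} F\right) + F^{2} = \left(F^{2} + 6 F^{3}\right) + F^{2} = 2 F^{2} + 6 F^{3}$)
$n = \frac{2}{9}$ ($n = - \frac{2}{9} + \frac{\left(-4\right) \left(-1\right)}{9} = - \frac{2}{9} + \frac{1}{9} \cdot 4 = - \frac{2}{9} + \frac{4}{9} = \frac{2}{9} \approx 0.22222$)
$P{\left(Y \right)} = \frac{2}{9} - 40 Y$ ($P{\left(Y \right)} = \frac{2}{9} + Y \left(-2\right)^{2} \left(2 + 6 \left(-2\right)\right) = \frac{2}{9} + Y 4 \left(2 - 12\right) = \frac{2}{9} + Y 4 \left(-10\right) = \frac{2}{9} + Y \left(-40\right) = \frac{2}{9} - 40 Y$)
$\frac{1}{-8050 + P{\left(-93 \right)}} = \frac{1}{-8050 + \left(\frac{2}{9} - -3720\right)} = \frac{1}{-8050 + \left(\frac{2}{9} + 3720\right)} = \frac{1}{-8050 + \frac{33482}{9}} = \frac{1}{- \frac{38968}{9}} = - \frac{9}{38968}$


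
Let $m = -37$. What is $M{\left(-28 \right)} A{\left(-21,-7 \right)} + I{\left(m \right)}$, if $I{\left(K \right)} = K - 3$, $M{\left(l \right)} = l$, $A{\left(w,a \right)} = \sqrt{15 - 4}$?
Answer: $-40 - 28 \sqrt{11} \approx -132.87$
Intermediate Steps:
$A{\left(w,a \right)} = \sqrt{11}$
$I{\left(K \right)} = -3 + K$
$M{\left(-28 \right)} A{\left(-21,-7 \right)} + I{\left(m \right)} = - 28 \sqrt{11} - 40 = -40 - 28 \sqrt{11}$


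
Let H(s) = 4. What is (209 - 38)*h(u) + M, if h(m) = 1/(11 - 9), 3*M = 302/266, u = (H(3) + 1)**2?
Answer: 68531/798 ≈ 85.878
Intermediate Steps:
u = 25 (u = (4 + 1)**2 = 5**2 = 25)
M = 151/399 (M = (302/266)/3 = (302*(1/266))/3 = (1/3)*(151/133) = 151/399 ≈ 0.37845)
h(m) = 1/2
(209 - 38)*h(u) + M = (209 - 38)*(1/2) + 151/399 = 171*(1/2) + 151/399 = 171/2 + 151/399 = 68531/798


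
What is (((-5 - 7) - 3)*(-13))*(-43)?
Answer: -8385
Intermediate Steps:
(((-5 - 7) - 3)*(-13))*(-43) = ((-12 - 3)*(-13))*(-43) = -15*(-13)*(-43) = 195*(-43) = -8385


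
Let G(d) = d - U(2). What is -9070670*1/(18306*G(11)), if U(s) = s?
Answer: -4535335/82377 ≈ -55.056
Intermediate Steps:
G(d) = -2 + d (G(d) = d - 1*2 = d - 2 = -2 + d)
-9070670*1/(18306*G(11)) = -9070670*1/(18306*(-2 + 11)) = -9070670/(-162*9*(-113)) = -9070670/((-1458*(-113))) = -9070670/164754 = -9070670*1/164754 = -4535335/82377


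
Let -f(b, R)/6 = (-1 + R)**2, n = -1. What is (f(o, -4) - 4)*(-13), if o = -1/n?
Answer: 2002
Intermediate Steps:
o = 1 (o = -1/(-1) = -1*(-1) = 1)
f(b, R) = -6*(-1 + R)**2
(f(o, -4) - 4)*(-13) = (-6*(-1 - 4)**2 - 4)*(-13) = (-6*(-5)**2 - 4)*(-13) = (-6*25 - 4)*(-13) = (-150 - 4)*(-13) = -154*(-13) = 2002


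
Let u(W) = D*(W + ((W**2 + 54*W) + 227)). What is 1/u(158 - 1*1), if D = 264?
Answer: 1/8846904 ≈ 1.1303e-7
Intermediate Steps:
u(W) = 59928 + 264*W**2 + 14520*W (u(W) = 264*(W + ((W**2 + 54*W) + 227)) = 264*(W + (227 + W**2 + 54*W)) = 264*(227 + W**2 + 55*W) = 59928 + 264*W**2 + 14520*W)
1/u(158 - 1*1) = 1/(59928 + 264*(158 - 1*1)**2 + 14520*(158 - 1*1)) = 1/(59928 + 264*(158 - 1)**2 + 14520*(158 - 1)) = 1/(59928 + 264*157**2 + 14520*157) = 1/(59928 + 264*24649 + 2279640) = 1/(59928 + 6507336 + 2279640) = 1/8846904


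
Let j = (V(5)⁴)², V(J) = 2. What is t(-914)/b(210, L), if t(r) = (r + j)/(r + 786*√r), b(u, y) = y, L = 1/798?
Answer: 262542/309355 + 103179006*I*√914/141375235 ≈ 0.84868 + 22.064*I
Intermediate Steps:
L = 1/798 ≈ 0.0012531
j = 256 (j = (2⁴)² = 16² = 256)
t(r) = (256 + r)/(r + 786*√r) (t(r) = (r + 256)/(r + 786*√r) = (256 + r)/(r + 786*√r))
t(-914)/b(210, L) = ((256 - 914)/(-914 + 786*√(-914)))/(1/798) = (-658/(-914 + 786*(I*√914)))*798 = (-658/(-914 + 786*I*√914))*798 = -658/(-914 + 786*I*√914)*798 = -525084/(-914 + 786*I*√914)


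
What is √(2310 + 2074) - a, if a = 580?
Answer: -580 + 4*√274 ≈ -513.79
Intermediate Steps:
√(2310 + 2074) - a = √(2310 + 2074) - 1*580 = √4384 - 580 = 4*√274 - 580 = -580 + 4*√274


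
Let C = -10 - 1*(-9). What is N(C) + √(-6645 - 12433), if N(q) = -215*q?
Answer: 215 + I*√19078 ≈ 215.0 + 138.12*I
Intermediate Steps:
C = -1 (C = -10 + 9 = -1)
N(C) + √(-6645 - 12433) = -215*(-1) + √(-6645 - 12433) = 215 + √(-19078) = 215 + I*√19078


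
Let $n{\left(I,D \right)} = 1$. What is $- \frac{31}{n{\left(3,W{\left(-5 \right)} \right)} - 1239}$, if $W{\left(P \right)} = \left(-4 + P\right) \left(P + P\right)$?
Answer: $\frac{31}{1238} \approx 0.02504$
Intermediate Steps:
$W{\left(P \right)} = 2 P \left(-4 + P\right)$ ($W{\left(P \right)} = \left(-4 + P\right) 2 P = 2 P \left(-4 + P\right)$)
$- \frac{31}{n{\left(3,W{\left(-5 \right)} \right)} - 1239} = - \frac{31}{1 - 1239} = - \frac{31}{-1238} = \left(-31\right) \left(- \frac{1}{1238}\right) = \frac{31}{1238}$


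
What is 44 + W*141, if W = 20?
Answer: 2864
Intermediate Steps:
44 + W*141 = 44 + 20*141 = 44 + 2820 = 2864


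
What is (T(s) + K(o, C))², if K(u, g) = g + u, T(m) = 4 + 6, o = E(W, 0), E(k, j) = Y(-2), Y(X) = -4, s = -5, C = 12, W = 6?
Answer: 324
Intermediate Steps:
E(k, j) = -4
o = -4
T(m) = 10
(T(s) + K(o, C))² = (10 + (12 - 4))² = (10 + 8)² = 18² = 324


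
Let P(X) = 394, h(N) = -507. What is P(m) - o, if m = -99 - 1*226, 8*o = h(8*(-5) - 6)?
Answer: 3659/8 ≈ 457.38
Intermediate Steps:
o = -507/8 (o = (⅛)*(-507) = -507/8 ≈ -63.375)
m = -325 (m = -99 - 226 = -325)
P(m) - o = 394 - 1*(-507/8) = 394 + 507/8 = 3659/8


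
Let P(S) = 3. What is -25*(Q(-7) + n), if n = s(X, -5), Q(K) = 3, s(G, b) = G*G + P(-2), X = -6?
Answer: -1050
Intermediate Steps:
s(G, b) = 3 + G² (s(G, b) = G*G + 3 = G² + 3 = 3 + G²)
n = 39 (n = 3 + (-6)² = 3 + 36 = 39)
-25*(Q(-7) + n) = -25*(3 + 39) = -25*42 = -1050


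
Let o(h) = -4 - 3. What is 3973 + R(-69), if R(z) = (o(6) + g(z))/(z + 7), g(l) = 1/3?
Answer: 369499/93 ≈ 3973.1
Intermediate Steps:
g(l) = ⅓
o(h) = -7
R(z) = -20/(3*(7 + z)) (R(z) = (-7 + ⅓)/(z + 7) = -20/(3*(7 + z)))
3973 + R(-69) = 3973 - 20/(21 + 3*(-69)) = 3973 - 20/(21 - 207) = 3973 - 20/(-186) = 3973 - 20*(-1/186) = 3973 + 10/93 = 369499/93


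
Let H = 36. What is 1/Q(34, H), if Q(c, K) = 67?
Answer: 1/67 ≈ 0.014925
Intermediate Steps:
1/Q(34, H) = 1/67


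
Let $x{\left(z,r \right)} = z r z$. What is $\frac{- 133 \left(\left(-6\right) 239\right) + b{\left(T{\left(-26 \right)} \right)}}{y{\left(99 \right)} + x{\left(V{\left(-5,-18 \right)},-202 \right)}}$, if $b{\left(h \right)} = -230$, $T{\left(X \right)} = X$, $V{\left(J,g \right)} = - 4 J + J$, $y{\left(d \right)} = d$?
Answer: $- \frac{190492}{45351} \approx -4.2004$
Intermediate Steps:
$V{\left(J,g \right)} = - 3 J$
$x{\left(z,r \right)} = r z^{2}$ ($x{\left(z,r \right)} = r z z = r z^{2}$)
$\frac{- 133 \left(\left(-6\right) 239\right) + b{\left(T{\left(-26 \right)} \right)}}{y{\left(99 \right)} + x{\left(V{\left(-5,-18 \right)},-202 \right)}} = \frac{- 133 \left(\left(-6\right) 239\right) - 230}{99 - 202 \left(\left(-3\right) \left(-5\right)\right)^{2}} = \frac{\left(-133\right) \left(-1434\right) - 230}{99 - 202 \cdot 15^{2}} = \frac{190722 - 230}{99 - 45450} = \frac{190492}{99 - 45450} = \frac{190492}{-45351} = 190492 \left(- \frac{1}{45351}\right) = - \frac{190492}{45351}$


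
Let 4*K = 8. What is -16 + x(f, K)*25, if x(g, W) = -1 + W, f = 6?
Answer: 9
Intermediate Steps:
K = 2 (K = (¼)*8 = 2)
-16 + x(f, K)*25 = -16 + (-1 + 2)*25 = -16 + 1*25 = -16 + 25 = 9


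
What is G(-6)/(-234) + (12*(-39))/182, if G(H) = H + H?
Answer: -688/273 ≈ -2.5201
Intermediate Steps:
G(H) = 2*H
G(-6)/(-234) + (12*(-39))/182 = (2*(-6))/(-234) + (12*(-39))/182 = -12*(-1/234) - 468*1/182 = 2/39 - 18/7 = -688/273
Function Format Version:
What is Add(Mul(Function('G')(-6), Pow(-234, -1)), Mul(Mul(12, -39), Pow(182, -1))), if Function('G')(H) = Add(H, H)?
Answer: Rational(-688, 273) ≈ -2.5201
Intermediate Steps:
Function('G')(H) = Mul(2, H)
Add(Mul(Function('G')(-6), Pow(-234, -1)), Mul(Mul(12, -39), Pow(182, -1))) = Add(Mul(Mul(2, -6), Pow(-234, -1)), Mul(Mul(12, -39), Pow(182, -1))) = Add(Mul(-12, Rational(-1, 234)), Mul(-468, Rational(1, 182))) = Add(Rational(2, 39), Rational(-18, 7)) = Rational(-688, 273)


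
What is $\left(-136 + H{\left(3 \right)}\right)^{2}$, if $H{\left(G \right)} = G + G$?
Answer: $16900$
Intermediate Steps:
$H{\left(G \right)} = 2 G$
$\left(-136 + H{\left(3 \right)}\right)^{2} = \left(-136 + 2 \cdot 3\right)^{2} = \left(-136 + 6\right)^{2} = \left(-130\right)^{2} = 16900$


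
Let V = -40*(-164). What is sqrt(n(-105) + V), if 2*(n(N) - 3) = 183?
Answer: sqrt(26618)/2 ≈ 81.575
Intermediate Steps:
V = 6560
n(N) = 189/2 (n(N) = 3 + (1/2)*183 = 3 + 183/2 = 189/2)
sqrt(n(-105) + V) = sqrt(189/2 + 6560) = sqrt(13309/2) = sqrt(26618)/2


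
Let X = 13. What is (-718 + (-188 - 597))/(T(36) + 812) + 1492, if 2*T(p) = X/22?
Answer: 53259440/35741 ≈ 1490.2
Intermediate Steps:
T(p) = 13/44 (T(p) = (13/22)/2 = (13*(1/22))/2 = (½)*(13/22) = 13/44)
(-718 + (-188 - 597))/(T(36) + 812) + 1492 = (-718 + (-188 - 597))/(13/44 + 812) + 1492 = (-718 - 785)/(35741/44) + 1492 = -1503*44/35741 + 1492 = -66132/35741 + 1492 = 53259440/35741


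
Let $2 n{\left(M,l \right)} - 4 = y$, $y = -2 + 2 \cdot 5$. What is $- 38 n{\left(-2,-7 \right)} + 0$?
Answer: $-228$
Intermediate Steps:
$y = 8$ ($y = -2 + 10 = 8$)
$n{\left(M,l \right)} = 6$ ($n{\left(M,l \right)} = 2 + \frac{1}{2} \cdot 8 = 2 + 4 = 6$)
$- 38 n{\left(-2,-7 \right)} + 0 = \left(-38\right) 6 + 0 = -228 + 0 = -228$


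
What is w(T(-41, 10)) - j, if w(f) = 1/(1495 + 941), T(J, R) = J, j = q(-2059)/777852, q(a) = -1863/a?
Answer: 26375/64432074 ≈ 0.00040935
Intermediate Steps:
j = 207/177955252 (j = -1863/(-2059)/777852 = -1863*(-1/2059)*(1/777852) = (1863/2059)*(1/777852) = 207/177955252 ≈ 1.1632e-6)
w(f) = 1/2436
w(T(-41, 10)) - j = 1/2436 - 1*207/177955252 = 1/2436 - 207/177955252 = 26375/64432074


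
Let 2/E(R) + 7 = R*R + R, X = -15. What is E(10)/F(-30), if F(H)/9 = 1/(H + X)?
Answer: -10/103 ≈ -0.097087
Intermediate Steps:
F(H) = 9/(-15 + H) (F(H) = 9/(H - 15) = 9/(-15 + H))
E(R) = 2/(-7 + R + R²) (E(R) = 2/(-7 + (R*R + R)) = 2/(-7 + (R² + R)) = 2/(-7 + (R + R²)) = 2/(-7 + R + R²))
E(10)/F(-30) = (2/(-7 + 10 + 10²))/((9/(-15 - 30))) = (2/(-7 + 10 + 100))/((9/(-45))) = (2/103)/((9*(-1/45))) = (2*(1/103))/(-⅕) = (2/103)*(-5) = -10/103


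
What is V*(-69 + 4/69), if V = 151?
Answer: -718307/69 ≈ -10410.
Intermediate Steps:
V*(-69 + 4/69) = 151*(-69 + 4/69) = 151*(-4757/69) = -718307/69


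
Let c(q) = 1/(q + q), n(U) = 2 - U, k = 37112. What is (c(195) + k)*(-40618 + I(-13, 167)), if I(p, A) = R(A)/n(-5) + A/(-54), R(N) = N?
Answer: -44421912514831/29484 ≈ -1.5066e+9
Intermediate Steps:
c(q) = 1/(2*q)
I(p, A) = 47*A/378 (I(p, A) = A/(2 - 1*(-5)) + A/(-54) = A/(2 + 5) + A*(-1/54) = A/7 - A/54 = 47*A/378)
(c(195) + k)*(-40618 + I(-13, 167)) = ((½)/195 + 37112)*(-40618 + (47/378)*167) = ((½)*(1/195) + 37112)*(-40618 + 7849/378) = (1/390 + 37112)*(-15345755/378) = (14473681/390)*(-15345755/378) = -44421912514831/29484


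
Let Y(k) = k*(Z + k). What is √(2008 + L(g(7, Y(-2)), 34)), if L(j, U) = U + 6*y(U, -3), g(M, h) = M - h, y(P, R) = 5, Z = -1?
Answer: 2*√518 ≈ 45.519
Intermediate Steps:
Y(k) = k*(-1 + k)
L(j, U) = 30 + U (L(j, U) = U + 6*5 = U + 30 = 30 + U)
√(2008 + L(g(7, Y(-2)), 34)) = √(2008 + (30 + 34)) = √(2008 + 64) = √2072 = 2*√518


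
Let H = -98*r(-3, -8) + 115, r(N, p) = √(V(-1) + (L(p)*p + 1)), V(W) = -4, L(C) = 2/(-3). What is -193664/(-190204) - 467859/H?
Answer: 7676605347653/1310172703 + 45850182*√21/27553 ≈ 13485.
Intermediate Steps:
L(C) = -⅔ (L(C) = 2*(-⅓) = -⅔)
r(N, p) = √(-3 - 2*p/3) (r(N, p) = √(-4 + (-2*p/3 + 1)) = √(-4 + (1 - 2*p/3)) = √(-3 - 2*p/3))
H = 115 - 98*√21/3 (H = -98*√(-27 - 6*(-8))/3 + 115 = -98*√(-27 + 48)/3 + 115 = -98*√21/3 + 115 = 115 - 98*√21/3 ≈ -34.697)
-193664/(-190204) - 467859/H = -193664/(-190204) - 467859/(115 - 98*√21/3) = -193664*(-1/190204) - 467859/(115 - 98*√21/3) = 48416/47551 - 467859/(115 - 98*√21/3)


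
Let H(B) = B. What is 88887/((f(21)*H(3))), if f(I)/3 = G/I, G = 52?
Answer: 207403/52 ≈ 3988.5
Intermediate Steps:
f(I) = 156/I (f(I) = 3*(52/I) = 156/I)
88887/((f(21)*H(3))) = 88887/(((156/21)*3)) = 88887/(((156*(1/21))*3)) = 88887/(((52/7)*3)) = 88887/(156/7) = 88887*(7/156) = 207403/52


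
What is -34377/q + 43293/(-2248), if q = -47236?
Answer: -70275309/3792376 ≈ -18.531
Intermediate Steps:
-34377/q + 43293/(-2248) = -34377/(-47236) + 43293/(-2248) = -34377*(-1/47236) + 43293*(-1/2248) = 4911/6748 - 43293/2248 = -70275309/3792376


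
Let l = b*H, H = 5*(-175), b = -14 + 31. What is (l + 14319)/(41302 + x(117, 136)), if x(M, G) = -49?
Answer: -556/41253 ≈ -0.013478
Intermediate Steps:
b = 17
H = -875
l = -14875 (l = 17*(-875) = -14875)
(l + 14319)/(41302 + x(117, 136)) = (-14875 + 14319)/(41302 - 49) = -556/41253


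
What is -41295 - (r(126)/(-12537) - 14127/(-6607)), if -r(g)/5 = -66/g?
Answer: -71835179635799/1739471139 ≈ -41297.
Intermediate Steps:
r(g) = 330/g (r(g) = -(-330)/g = 330/g)
-41295 - (r(126)/(-12537) - 14127/(-6607)) = -41295 - ((330/126)/(-12537) - 14127/(-6607)) = -41295 - ((330*(1/126))*(-1/12537) - 14127*(-1/6607)) = -41295 - ((55/21)*(-1/12537) + 14127/6607) = -41295 - (-55/263277 + 14127/6607) = -41295 - 1*3718950794/1739471139 = -41295 - 3718950794/1739471139 = -71835179635799/1739471139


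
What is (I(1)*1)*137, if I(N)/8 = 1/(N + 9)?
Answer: 548/5 ≈ 109.60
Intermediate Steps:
I(N) = 8/(9 + N) (I(N) = 8/(N + 9) = 8/(9 + N))
(I(1)*1)*137 = ((8/(9 + 1))*1)*137 = ((8/10)*1)*137 = ((8*(⅒))*1)*137 = ((⅘)*1)*137 = (⅘)*137 = 548/5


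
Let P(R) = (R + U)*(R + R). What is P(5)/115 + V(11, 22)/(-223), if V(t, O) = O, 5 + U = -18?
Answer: -8534/5129 ≈ -1.6639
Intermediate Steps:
U = -23 (U = -5 - 18 = -23)
P(R) = 2*R*(-23 + R) (P(R) = (R - 23)*(R + R) = (-23 + R)*(2*R) = 2*R*(-23 + R))
P(5)/115 + V(11, 22)/(-223) = (2*5*(-23 + 5))/115 + 22/(-223) = (2*5*(-18))*(1/115) + 22*(-1/223) = -180*1/115 - 22/223 = -36/23 - 22/223 = -8534/5129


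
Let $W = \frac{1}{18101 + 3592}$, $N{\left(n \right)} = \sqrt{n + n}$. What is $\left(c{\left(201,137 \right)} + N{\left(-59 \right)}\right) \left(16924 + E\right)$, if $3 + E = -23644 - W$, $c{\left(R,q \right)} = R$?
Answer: $- \frac{9771416680}{7231} - \frac{145842040 i \sqrt{118}}{21693} \approx -1.3513 \cdot 10^{6} - 73031.0 i$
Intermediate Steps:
$N{\left(n \right)} = \sqrt{2} \sqrt{n}$ ($N{\left(n \right)} = \sqrt{2 n} = \sqrt{2} \sqrt{n}$)
$W = \frac{1}{21693} \approx 4.6098 \cdot 10^{-5}$
$E = - \frac{512974372}{21693}$ ($E = -3 - \frac{512909293}{21693} = - \frac{512974372}{21693} \approx -23647.0$)
$\left(c{\left(201,137 \right)} + N{\left(-59 \right)}\right) \left(16924 + E\right) = \left(201 + \sqrt{2} \sqrt{-59}\right) \left(16924 - \frac{512974372}{21693}\right) = \left(201 + \sqrt{2} i \sqrt{59}\right) \left(- \frac{145842040}{21693}\right) = \left(201 + i \sqrt{118}\right) \left(- \frac{145842040}{21693}\right) = - \frac{9771416680}{7231} - \frac{145842040 i \sqrt{118}}{21693}$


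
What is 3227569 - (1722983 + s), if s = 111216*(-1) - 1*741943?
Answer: 2357745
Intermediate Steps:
s = -853159 (s = -111216 - 741943 = -853159)
3227569 - (1722983 + s) = 3227569 - (1722983 - 853159) = 3227569 - 1*869824 = 3227569 - 869824 = 2357745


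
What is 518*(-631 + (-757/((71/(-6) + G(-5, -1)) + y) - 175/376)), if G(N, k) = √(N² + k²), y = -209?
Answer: -107317877545781/329881532 + 14116536*√26/1754689 ≈ -3.2528e+5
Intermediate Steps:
518*(-631 + (-757/((71/(-6) + G(-5, -1)) + y) - 175/376)) = 518*(-631 + (-757/((71/(-6) + √((-5)² + (-1)²)) - 209) - 175/376)) = 518*(-631 + (-757/((71*(-⅙) + √(25 + 1)) - 209) - 175*1/376)) = 518*(-631 + (-757/((-71/6 + √26) - 209) - 175/376)) = 518*(-631 + (-757/(-1325/6 + √26) - 175/376)) = 518*(-631 + (-175/376 - 757/(-1325/6 + √26))) = 518*(-237431/376 - 757/(-1325/6 + √26)) = -61494629/188 - 392126/(-1325/6 + √26)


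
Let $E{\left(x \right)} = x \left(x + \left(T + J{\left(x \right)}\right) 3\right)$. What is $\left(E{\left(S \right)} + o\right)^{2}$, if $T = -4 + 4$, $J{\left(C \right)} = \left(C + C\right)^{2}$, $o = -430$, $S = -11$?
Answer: $265070961$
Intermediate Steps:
$J{\left(C \right)} = 4 C^{2}$ ($J{\left(C \right)} = \left(2 C\right)^{2} = 4 C^{2}$)
$T = 0$
$E{\left(x \right)} = x \left(x + 12 x^{2}\right)$ ($E{\left(x \right)} = x \left(x + \left(0 + 4 x^{2}\right) 3\right) = x \left(x + 4 x^{2} \cdot 3\right) = x \left(x + 12 x^{2}\right)$)
$\left(E{\left(S \right)} + o\right)^{2} = \left(\left(-11\right)^{2} \left(1 + 12 \left(-11\right)\right) - 430\right)^{2} = \left(121 \left(1 - 132\right) - 430\right)^{2} = \left(121 \left(-131\right) - 430\right)^{2} = \left(-15851 - 430\right)^{2} = \left(-16281\right)^{2} = 265070961$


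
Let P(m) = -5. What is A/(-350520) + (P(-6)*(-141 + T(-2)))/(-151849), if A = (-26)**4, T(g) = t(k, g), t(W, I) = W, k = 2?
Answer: -8704370003/6653263935 ≈ -1.3083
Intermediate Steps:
T(g) = 2
A = 456976
A/(-350520) + (P(-6)*(-141 + T(-2)))/(-151849) = 456976/(-350520) - 5*(-141 + 2)/(-151849) = 456976*(-1/350520) - 5*(-139)*(-1/151849) = -57122/43815 + 695*(-1/151849) = -57122/43815 - 695/151849 = -8704370003/6653263935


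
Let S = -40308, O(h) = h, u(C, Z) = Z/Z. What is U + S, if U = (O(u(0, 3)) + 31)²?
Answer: -39284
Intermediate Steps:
u(C, Z) = 1
U = 1024 (U = (1 + 31)² = 32² = 1024)
U + S = 1024 - 40308 = -39284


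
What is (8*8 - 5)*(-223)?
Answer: -13157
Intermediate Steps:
(8*8 - 5)*(-223) = (64 - 5)*(-223) = 59*(-223) = -13157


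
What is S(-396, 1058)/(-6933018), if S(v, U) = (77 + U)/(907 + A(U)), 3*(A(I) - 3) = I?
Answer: -1135/8754090728 ≈ -1.2965e-7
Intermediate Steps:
A(I) = 3 + I/3
S(v, U) = (77 + U)/(910 + U/3) (S(v, U) = (77 + U)/(907 + (3 + U/3)) = (77 + U)/(910 + U/3))
S(-396, 1058)/(-6933018) = (3*(77 + 1058)/(2730 + 1058))/(-6933018) = (3*1135/3788)*(-1/6933018) = (3*(1/3788)*1135)*(-1/6933018) = (3405/3788)*(-1/6933018) = -1135/8754090728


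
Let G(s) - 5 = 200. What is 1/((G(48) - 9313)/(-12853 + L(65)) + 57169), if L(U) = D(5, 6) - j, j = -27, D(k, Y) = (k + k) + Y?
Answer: 2135/122057333 ≈ 1.7492e-5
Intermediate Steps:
G(s) = 205 (G(s) = 5 + 200 = 205)
D(k, Y) = Y + 2*k (D(k, Y) = 2*k + Y = Y + 2*k)
L(U) = 43 (L(U) = (6 + 2*5) - 1*(-27) = (6 + 10) + 27 = 16 + 27 = 43)
1/((G(48) - 9313)/(-12853 + L(65)) + 57169) = 1/((205 - 9313)/(-12853 + 43) + 57169) = 1/(-9108/(-12810) + 57169) = 1/(-9108*(-1/12810) + 57169) = 1/(1518/2135 + 57169) = 1/(122057333/2135) = 2135/122057333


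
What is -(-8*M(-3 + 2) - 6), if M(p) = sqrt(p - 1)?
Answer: 6 + 8*I*sqrt(2) ≈ 6.0 + 11.314*I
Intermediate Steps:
M(p) = sqrt(-1 + p)
-(-8*M(-3 + 2) - 6) = -(-8*sqrt(-1 + (-3 + 2)) - 6) = -(-8*sqrt(-1 - 1) - 6) = -(-8*I*sqrt(2) - 6) = -(-6 - 8*I*sqrt(2)) = 6 + 8*I*sqrt(2)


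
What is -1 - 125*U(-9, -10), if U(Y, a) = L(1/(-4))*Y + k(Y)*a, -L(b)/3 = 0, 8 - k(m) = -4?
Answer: 14999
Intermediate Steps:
k(m) = 12 (k(m) = 8 - 1*(-4) = 8 + 4 = 12)
L(b) = 0 (L(b) = -3*0 = 0)
U(Y, a) = 12*a (U(Y, a) = 0*Y + 12*a = 0 + 12*a = 12*a)
-1 - 125*U(-9, -10) = -1 - 1500*(-10) = -1 - 125*(-120) = -1 + 15000 = 14999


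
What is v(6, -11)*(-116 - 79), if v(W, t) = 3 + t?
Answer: 1560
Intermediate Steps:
v(6, -11)*(-116 - 79) = (3 - 11)*(-116 - 79) = -8*(-195) = 1560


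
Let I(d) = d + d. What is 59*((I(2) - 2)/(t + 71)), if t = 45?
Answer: 59/58 ≈ 1.0172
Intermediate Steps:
I(d) = 2*d
59*((I(2) - 2)/(t + 71)) = 59*((2*2 - 2)/(45 + 71)) = 59*((4 - 2)/116) = 59*(2*(1/116)) = 59*(1/58) = 59/58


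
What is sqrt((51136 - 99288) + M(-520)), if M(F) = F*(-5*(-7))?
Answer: 4*I*sqrt(4147) ≈ 257.59*I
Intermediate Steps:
M(F) = 35*F (M(F) = F*35 = 35*F)
sqrt((51136 - 99288) + M(-520)) = sqrt((51136 - 99288) + 35*(-520)) = sqrt(-48152 - 18200) = sqrt(-66352) = 4*I*sqrt(4147)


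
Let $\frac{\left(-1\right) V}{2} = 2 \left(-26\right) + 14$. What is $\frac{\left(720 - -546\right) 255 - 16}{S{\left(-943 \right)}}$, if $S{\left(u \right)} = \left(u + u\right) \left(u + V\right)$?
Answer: $\frac{161407}{817581} \approx 0.19742$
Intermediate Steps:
$V = 76$ ($V = - 2 \left(2 \left(-26\right) + 14\right) = - 2 \left(-52 + 14\right) = \left(-2\right) \left(-38\right) = 76$)
$S{\left(u \right)} = 2 u \left(76 + u\right)$ ($S{\left(u \right)} = \left(u + u\right) \left(u + 76\right) = 2 u \left(76 + u\right)$)
$\frac{\left(720 - -546\right) 255 - 16}{S{\left(-943 \right)}} = \frac{\left(720 - -546\right) 255 - 16}{2 \left(-943\right) \left(76 - 943\right)} = \frac{\left(720 + 546\right) 255 - 16}{2 \left(-943\right) \left(-867\right)} = \frac{1266 \cdot 255 - 16}{1635162} = \left(322830 - 16\right) \frac{1}{1635162} = 322814 \cdot \frac{1}{1635162} = \frac{161407}{817581}$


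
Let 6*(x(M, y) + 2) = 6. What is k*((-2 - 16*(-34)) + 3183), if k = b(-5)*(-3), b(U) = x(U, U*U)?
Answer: 11175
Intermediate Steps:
x(M, y) = -1 (x(M, y) = -2 + (⅙)*6 = -2 + 1 = -1)
b(U) = -1
k = 3 (k = -1*(-3) = 3)
k*((-2 - 16*(-34)) + 3183) = 3*((-2 - 16*(-34)) + 3183) = 3*((-2 + 544) + 3183) = 3*(542 + 3183) = 3*3725 = 11175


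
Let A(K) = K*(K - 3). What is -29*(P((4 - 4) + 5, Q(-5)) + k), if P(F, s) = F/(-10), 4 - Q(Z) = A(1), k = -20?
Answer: 1189/2 ≈ 594.50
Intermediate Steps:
A(K) = K*(-3 + K)
Q(Z) = 6 (Q(Z) = 4 - (-3 + 1) = 4 - (-2) = 4 - 1*(-2) = 4 + 2 = 6)
P(F, s) = -F/10 (P(F, s) = F*(-1/10) = -F/10)
-29*(P((4 - 4) + 5, Q(-5)) + k) = -29*(-((4 - 4) + 5)/10 - 20) = -29*(-(0 + 5)/10 - 20) = -29*(-1/10*5 - 20) = -29*(-1/2 - 20) = -29*(-41/2) = 1189/2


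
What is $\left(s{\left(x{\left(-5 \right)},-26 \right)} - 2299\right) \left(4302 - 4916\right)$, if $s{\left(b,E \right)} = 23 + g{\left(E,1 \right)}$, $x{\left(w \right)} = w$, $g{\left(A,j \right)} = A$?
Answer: $1413428$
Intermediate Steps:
$s{\left(b,E \right)} = 23 + E$
$\left(s{\left(x{\left(-5 \right)},-26 \right)} - 2299\right) \left(4302 - 4916\right) = \left(\left(23 - 26\right) - 2299\right) \left(4302 - 4916\right) = \left(-3 - 2299\right) \left(-614\right) = \left(-2302\right) \left(-614\right) = 1413428$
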